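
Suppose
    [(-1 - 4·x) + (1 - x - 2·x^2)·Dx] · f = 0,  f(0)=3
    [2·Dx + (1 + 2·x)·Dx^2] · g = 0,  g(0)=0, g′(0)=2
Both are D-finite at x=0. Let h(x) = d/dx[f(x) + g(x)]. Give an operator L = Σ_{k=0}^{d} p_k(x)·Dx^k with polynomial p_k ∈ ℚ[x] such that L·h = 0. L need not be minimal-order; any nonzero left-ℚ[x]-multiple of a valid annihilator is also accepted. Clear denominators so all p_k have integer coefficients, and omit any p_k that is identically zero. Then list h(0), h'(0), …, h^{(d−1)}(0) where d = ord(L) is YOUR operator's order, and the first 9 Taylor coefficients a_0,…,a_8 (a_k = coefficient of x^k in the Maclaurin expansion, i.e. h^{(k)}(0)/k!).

f: a_k = 3, 3, 9, 15, 33, 63, 129, 255, 513, …
g: a_k = 0, 2, -2, 8/3, -4, 32/5, -32/3, 128/7, -32, …
h₀=f+g: left-lcm gives L₀, ord ≤ 3.
Differentiate: ansatz ord ≤ ord L₀ ⇒ L.
L = (54 + 228·x + 432·x^2 + 288·x^3 + 192·x^4) + (11 + 124·x + 464·x^2 + 704·x^3 + 592·x^4 + 320·x^5)·Dx + (-4 - 19·x - 17·x^2 + 42·x^3 + 116·x^4 + 136·x^5 + 64·x^6)·Dx^2  (order 2).
h: a_k = 5, 14, 53, 116, 347, 710, 1913, 3848, 9719, …
ICs: h(0) = 5, h′(0) = 14.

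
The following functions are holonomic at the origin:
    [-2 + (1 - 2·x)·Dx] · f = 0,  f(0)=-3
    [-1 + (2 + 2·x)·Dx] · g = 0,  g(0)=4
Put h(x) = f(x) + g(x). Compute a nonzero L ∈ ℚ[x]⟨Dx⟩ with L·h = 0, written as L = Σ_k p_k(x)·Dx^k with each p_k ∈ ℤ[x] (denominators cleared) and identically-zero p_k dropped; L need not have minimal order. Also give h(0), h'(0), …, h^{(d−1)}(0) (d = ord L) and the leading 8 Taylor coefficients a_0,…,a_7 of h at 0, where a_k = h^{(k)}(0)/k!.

f: a_k = -3, -6, -12, -24, -48, -96, -192, -384, …
g: a_k = 4, 2, -1/2, 1/4, -5/32, 7/64, -21/256, 33/512, …
Weyl lclm of L_f,L_g ⇒ L₀ (ord ≤ 2).
L = (-6 - 4·x) + (11 + 20·x + 12·x^2)·Dx + (-2 - 2·x + 8·x^2 + 8·x^3)·Dx^2  (order 2).
h: a_k = 1, -4, -25/2, -95/4, -1541/32, -6137/64, -49173/256, -196575/512, …
ICs: h(0) = 1, h′(0) = -4.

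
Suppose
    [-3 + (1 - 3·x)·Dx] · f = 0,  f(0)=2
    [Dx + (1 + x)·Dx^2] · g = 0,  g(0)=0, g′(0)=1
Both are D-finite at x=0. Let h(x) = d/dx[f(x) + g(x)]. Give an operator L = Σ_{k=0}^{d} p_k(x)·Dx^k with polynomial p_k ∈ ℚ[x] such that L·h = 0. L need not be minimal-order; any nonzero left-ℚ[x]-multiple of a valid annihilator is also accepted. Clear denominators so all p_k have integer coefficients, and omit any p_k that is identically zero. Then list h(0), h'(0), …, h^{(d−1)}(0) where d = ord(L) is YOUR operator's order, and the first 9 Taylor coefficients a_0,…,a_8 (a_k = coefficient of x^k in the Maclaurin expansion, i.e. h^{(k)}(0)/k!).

L = (66 + 18·x) + (52 + 120·x + 36·x^2)·Dx + (-7 + 11·x + 27·x^2 + 9·x^3)·Dx^2  (order 2).
h: a_k = 7, 35, 163, 647, 2431, 8747, 30619, 104975, 354295, …
ICs: h(0) = 7, h′(0) = 35.

f: a_k = 2, 6, 18, 54, 162, 486, 1458, 4374, 13122, …
g: a_k = 0, 1, -1/2, 1/3, -1/4, 1/5, -1/6, 1/7, -1/8, …
Weyl lclm of L_f,L_g ⇒ L₀ (ord ≤ 3).
Differentiate: ansatz ord ≤ ord L₀ ⇒ L.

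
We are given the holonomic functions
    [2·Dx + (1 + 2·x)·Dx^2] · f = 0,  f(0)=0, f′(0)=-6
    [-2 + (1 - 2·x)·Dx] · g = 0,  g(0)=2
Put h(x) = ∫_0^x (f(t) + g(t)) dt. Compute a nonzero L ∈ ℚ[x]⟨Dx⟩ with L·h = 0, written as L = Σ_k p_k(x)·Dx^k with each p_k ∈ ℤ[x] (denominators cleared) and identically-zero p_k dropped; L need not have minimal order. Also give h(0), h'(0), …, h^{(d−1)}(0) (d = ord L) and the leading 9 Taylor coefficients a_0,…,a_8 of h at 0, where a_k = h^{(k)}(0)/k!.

f: a_k = 0, -6, 6, -8, 12, -96/5, 32, -384/7, 96, …
g: a_k = 2, 4, 8, 16, 32, 64, 128, 256, 512, …
Weyl lclm of L_f,L_g ⇒ L₀ (ord ≤ 3).
Integrate: L := L₀·Dx.
L = (-40 - 16·x)·Dx^2 + (-8 - 64·x - 32·x^2)·Dx^3 + (3 + 2·x - 12·x^2 - 8·x^3)·Dx^4  (order 4).
h: a_k = 0, 2, -1, 14/3, 2, 44/5, 112/15, 160/7, 176/7, …
ICs: h(0) = 0, h′(0) = 2, h′′(0) = -2, h′′′(0) = 28.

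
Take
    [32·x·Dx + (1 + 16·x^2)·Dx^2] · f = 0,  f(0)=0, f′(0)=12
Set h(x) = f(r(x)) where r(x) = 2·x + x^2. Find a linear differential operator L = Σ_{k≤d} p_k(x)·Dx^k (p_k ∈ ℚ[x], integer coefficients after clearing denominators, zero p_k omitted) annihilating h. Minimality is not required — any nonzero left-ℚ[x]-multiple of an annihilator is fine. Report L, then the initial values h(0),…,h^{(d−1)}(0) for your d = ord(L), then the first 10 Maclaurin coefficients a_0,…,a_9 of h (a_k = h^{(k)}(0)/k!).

f: a_k = 0, 12, 0, -64, 0, 3072/5, 0, -49152/7, 0, 262144/3, …
L₀ from L_f via x↦r, Dx↦r'^{-1}Dx.
L = (-1 + 128·x + 256·x^2 + 192·x^3 + 48·x^4)·Dx + (1 + x + 64·x^2 + 128·x^3 + 80·x^4 + 16·x^5)·Dx^2  (order 2).
h: a_k = 0, 24, 12, -512, -768, 96384/5, 49088, -5947392/7, -3121152, 120080384/3, …
ICs: h(0) = 0, h′(0) = 24.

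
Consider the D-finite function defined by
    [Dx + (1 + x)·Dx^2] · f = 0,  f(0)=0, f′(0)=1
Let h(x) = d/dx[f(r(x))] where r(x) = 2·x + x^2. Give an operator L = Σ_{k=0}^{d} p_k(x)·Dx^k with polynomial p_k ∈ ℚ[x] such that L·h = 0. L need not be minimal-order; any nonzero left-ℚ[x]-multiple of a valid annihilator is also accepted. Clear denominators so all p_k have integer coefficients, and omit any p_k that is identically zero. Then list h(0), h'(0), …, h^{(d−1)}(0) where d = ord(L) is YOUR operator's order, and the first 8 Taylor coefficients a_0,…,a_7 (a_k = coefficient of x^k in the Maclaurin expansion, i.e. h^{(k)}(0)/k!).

L = 1 + (1 + x)·Dx  (order 1).
h: a_k = 2, -2, 2, -2, 2, -2, 2, -2, …
ICs: h(0) = 2.

f: a_k = 0, 1, -1/2, 1/3, -1/4, 1/5, -1/6, 1/7, …
f∘r: x↦r, Dx↦Dx/r' in L_f ⇒ L₀.
Differentiate: ansatz ord ≤ ord L₀ ⇒ L.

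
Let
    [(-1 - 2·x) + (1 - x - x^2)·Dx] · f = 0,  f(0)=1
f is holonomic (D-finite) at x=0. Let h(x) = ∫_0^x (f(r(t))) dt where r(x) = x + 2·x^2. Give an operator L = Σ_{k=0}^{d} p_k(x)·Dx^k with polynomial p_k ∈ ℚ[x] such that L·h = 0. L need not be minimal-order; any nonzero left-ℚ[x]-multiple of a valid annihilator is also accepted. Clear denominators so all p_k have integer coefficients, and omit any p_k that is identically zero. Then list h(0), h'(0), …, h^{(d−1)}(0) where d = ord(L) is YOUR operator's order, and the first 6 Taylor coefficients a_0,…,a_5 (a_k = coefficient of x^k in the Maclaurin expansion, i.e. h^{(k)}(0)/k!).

L = (1 + 6·x + 12·x^2 + 16·x^3)·Dx + (-1 + x + 3·x^2 + 4·x^3 + 4·x^4)·Dx^2  (order 2).
h: a_k = 0, 1, 1/2, 4/3, 11/4, 31/5, …
ICs: h(0) = 0, h′(0) = 1.

f: a_k = 1, 1, 2, 3, 5, 8, …
h₀=f(r): pull back L_f along r ⇒ L₀.
Integrate: L := L₀·Dx.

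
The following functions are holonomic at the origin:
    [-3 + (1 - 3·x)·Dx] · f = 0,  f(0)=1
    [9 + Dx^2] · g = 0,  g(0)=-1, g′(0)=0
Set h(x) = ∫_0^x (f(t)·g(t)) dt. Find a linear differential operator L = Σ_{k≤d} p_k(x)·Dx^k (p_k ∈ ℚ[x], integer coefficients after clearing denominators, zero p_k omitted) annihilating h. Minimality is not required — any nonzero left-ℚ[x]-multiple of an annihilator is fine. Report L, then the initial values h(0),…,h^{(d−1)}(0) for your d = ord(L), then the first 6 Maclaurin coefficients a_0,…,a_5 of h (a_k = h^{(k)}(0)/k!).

L = (-9 + 27·x)·Dx + 6·Dx^2 + (-1 + 3·x)·Dx^3  (order 3).
h: a_k = 0, -1, -3/2, -3/2, -27/8, -351/40, …
ICs: h(0) = 0, h′(0) = -1, h′′(0) = -3.

f: a_k = 1, 3, 9, 27, 81, 243, …
g: a_k = -1, 0, 9/2, 0, -27/8, 0, …
h₀=f·g: eliminate ⇒ L₀, order ≤ 1·2.
∫: right-multiply L₀ by Dx.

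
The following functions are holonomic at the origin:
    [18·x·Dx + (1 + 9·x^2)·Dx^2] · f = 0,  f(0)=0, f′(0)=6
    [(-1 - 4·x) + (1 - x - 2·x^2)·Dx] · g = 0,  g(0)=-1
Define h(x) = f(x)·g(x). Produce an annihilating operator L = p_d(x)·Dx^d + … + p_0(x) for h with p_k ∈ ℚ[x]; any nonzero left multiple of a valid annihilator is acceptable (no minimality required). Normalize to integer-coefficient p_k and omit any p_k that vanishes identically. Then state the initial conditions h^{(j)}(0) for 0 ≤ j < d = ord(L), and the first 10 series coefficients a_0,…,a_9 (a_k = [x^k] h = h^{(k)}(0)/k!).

f: a_k = 0, 6, 0, -18, 0, 486/5, 0, -4374/7, 0, 4374, …
g: a_k = -1, -1, -3, -5, -11, -21, -43, -85, -171, -341, …
Product ⇒ symmetric product L₀, ord ≤ 2.
L = (4 + 18·x + 108·x^2) + (2 - 10·x + 36·x^2 + 108·x^3)·Dx + (-1 + x - 7·x^2 + 9·x^3 + 18·x^4)·Dx^2  (order 2).
h: a_k = 0, -6, -6, 0, -12, -546/5, -666/5, 9564/35, 48/7, -133722/35, …
ICs: h(0) = 0, h′(0) = -6.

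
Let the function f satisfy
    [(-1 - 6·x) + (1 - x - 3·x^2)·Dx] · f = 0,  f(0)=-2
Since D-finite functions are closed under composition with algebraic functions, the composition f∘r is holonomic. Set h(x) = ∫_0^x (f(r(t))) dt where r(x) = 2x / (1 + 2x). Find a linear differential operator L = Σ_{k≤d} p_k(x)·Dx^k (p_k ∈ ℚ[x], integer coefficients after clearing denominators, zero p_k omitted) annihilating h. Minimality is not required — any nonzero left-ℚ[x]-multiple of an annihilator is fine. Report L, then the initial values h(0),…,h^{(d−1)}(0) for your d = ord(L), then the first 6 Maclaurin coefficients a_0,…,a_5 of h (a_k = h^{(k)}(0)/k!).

L = (2 + 28·x)·Dx + (-1 - 4·x + 8·x^2 + 24·x^3)·Dx^2  (order 2).
h: a_k = 0, -2, -2, -8, 0, -288/5, …
ICs: h(0) = 0, h′(0) = -2.

f: a_k = -2, -2, -8, -14, -38, -80, …
f∘r: x↦r, Dx↦Dx/r' in L_f ⇒ L₀.
h=∫₀ˣh₀: take L = L₀·Dx.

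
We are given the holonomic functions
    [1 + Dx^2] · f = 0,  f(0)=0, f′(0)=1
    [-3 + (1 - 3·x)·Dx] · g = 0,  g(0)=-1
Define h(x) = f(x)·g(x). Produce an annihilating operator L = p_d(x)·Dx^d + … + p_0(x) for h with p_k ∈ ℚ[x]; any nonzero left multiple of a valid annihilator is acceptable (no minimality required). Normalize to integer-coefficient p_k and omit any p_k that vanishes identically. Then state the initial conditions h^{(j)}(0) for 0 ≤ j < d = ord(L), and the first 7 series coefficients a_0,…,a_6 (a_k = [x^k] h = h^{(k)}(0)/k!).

f: a_k = 0, 1, 0, -1/6, 0, 1/120, 0, …
g: a_k = -1, -3, -9, -27, -81, -243, -729, …
L₀ := L_f ⊗_s L_g (sym. prod.), ord ≤ 2.
L = (-1 + 3·x) + 6·Dx + (-1 + 3·x)·Dx^2  (order 2).
h: a_k = 0, -1, -3, -53/6, -53/2, -9541/120, -9541/40, …
ICs: h(0) = 0, h′(0) = -1.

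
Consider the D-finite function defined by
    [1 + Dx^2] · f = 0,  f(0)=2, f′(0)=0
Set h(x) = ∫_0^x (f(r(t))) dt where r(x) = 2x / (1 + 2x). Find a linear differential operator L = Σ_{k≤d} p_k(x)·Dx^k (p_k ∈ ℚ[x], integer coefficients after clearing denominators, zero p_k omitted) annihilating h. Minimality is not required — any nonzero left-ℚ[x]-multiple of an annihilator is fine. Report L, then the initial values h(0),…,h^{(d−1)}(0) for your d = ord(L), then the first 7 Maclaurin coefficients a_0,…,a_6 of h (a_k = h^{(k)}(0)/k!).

f: a_k = 2, 0, -1, 0, 1/12, 0, -1/360, …
Change of var in L_f (x↦r) gives L₀.
h=∫₀ˣh₀: take L = L₀·Dx.
L = 4·Dx + (4 + 24·x + 48·x^2 + 32·x^3)·Dx^2 + (1 + 8·x + 24·x^2 + 32·x^3 + 16·x^4)·Dx^3  (order 3).
h: a_k = 0, 2, 0, -4/3, 4, -28/3, 176/9, …
ICs: h(0) = 0, h′(0) = 2, h′′(0) = 0.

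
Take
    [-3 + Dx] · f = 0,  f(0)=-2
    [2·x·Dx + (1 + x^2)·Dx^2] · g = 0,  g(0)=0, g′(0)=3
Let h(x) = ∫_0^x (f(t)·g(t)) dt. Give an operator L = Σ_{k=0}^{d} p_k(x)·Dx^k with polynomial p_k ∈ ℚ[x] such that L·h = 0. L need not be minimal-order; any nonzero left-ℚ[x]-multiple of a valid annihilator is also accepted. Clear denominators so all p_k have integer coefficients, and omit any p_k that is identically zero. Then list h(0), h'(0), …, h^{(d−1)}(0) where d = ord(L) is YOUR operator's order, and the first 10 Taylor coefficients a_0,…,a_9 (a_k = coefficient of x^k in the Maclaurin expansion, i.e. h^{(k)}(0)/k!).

f: a_k = -2, -6, -9, -9, -27/4, -81/20, -81/40, -243/280, -729/2240, -243/2240, …
g: a_k = 0, 3, 0, -1, 0, 3/5, 0, -3/7, 0, 1/3, …
Product ⇒ symmetric product L₀, ord ≤ 2.
h=∫₀ˣh₀: take L = L₀·Dx.
L = (9 - 6·x + 9·x^2)·Dx + (-6 + 2·x - 6·x^2)·Dx^2 + (1 + x^2)·Dx^3  (order 3).
h: a_k = 0, 0, -3, -6, -25/4, -21/5, -83/40, -27/28, -1083/2240, -43/280, …
ICs: h(0) = 0, h′(0) = 0, h′′(0) = -6.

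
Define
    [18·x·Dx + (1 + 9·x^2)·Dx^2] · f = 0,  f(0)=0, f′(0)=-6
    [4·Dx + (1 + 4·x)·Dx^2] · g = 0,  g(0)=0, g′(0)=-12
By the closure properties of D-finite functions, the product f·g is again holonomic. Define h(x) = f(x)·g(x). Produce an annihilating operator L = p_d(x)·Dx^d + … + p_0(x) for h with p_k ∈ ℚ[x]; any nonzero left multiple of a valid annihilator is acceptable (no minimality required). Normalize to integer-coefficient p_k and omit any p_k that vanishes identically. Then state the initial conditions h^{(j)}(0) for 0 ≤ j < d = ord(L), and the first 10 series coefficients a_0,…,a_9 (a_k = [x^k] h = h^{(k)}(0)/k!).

L = (2448 + 17280·x + 76464·x^2 + 518400·x^3 + 1399680·x^4 + 2426112·x^5 + 1679616·x^7)·Dx + (452 + 10800·x + 98028·x^2 + 491184·x^3 + 1840320·x^4 + 4339008·x^5 + 6531840·x^6 + 1259712·x^7 + 5878656·x^8)·Dx^2 + (136 + 1912·x + 18576·x^2 + 103608·x^3 + 389448·x^4 + 1100304·x^5 + 2239488·x^6 + 3277584·x^7 + 1259712·x^8 + 3359232·x^9)·Dx^3 + (13 + 176·x + 1234·x^2 + 6048·x^3 + 22833·x^4 + 68688·x^5 + 154224·x^6 + 279936·x^7 + 399492·x^8 + 209952·x^9 + 419904·x^10)·Dx^4  (order 4).
h: a_k = 0, 0, 72, -144, 168, -720, 18504/5, -55824/5, 148968/5, -3999024/35, …
ICs: h(0) = 0, h′(0) = 0, h′′(0) = 144, h′′′(0) = -864.

f: a_k = 0, -6, 0, 18, 0, -486/5, 0, 4374/7, 0, -4374, …
g: a_k = 0, -12, 24, -64, 192, -3072/5, 2048, -49152/7, 24576, -262144/3, …
Sym-product of L_f,L_g gives L₀ (≤ ord 4).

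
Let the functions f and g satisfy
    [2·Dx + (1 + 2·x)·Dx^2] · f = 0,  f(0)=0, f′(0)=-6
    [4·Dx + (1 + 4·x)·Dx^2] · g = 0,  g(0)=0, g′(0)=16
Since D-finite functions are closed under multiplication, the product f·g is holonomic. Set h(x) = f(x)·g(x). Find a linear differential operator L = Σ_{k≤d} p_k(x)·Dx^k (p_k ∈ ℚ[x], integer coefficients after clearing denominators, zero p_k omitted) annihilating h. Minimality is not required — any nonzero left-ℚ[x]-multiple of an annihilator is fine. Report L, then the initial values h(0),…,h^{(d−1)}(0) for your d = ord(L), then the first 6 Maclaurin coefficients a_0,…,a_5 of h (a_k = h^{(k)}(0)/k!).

L = (160 + 768·x + 1024·x^2)·Dx + (264 + 2144·x + 5760·x^2 + 5120·x^3)·Dx^2 + (64 + 720·x + 2976·x^2 + 5376·x^3 + 3584·x^4)·Dx^3 + (3 + 44·x + 252·x^2 + 704·x^3 + 960·x^4 + 512·x^5)·Dx^4  (order 4).
h: a_k = 0, 0, -96, 288, -832, 2496, …
ICs: h(0) = 0, h′(0) = 0, h′′(0) = -192, h′′′(0) = 1728.

f: a_k = 0, -6, 6, -8, 12, -96/5, …
g: a_k = 0, 16, -32, 256/3, -256, 4096/5, …
f·g: L₀ = L_f ⊗_s L_g, ord ≤ 2·2.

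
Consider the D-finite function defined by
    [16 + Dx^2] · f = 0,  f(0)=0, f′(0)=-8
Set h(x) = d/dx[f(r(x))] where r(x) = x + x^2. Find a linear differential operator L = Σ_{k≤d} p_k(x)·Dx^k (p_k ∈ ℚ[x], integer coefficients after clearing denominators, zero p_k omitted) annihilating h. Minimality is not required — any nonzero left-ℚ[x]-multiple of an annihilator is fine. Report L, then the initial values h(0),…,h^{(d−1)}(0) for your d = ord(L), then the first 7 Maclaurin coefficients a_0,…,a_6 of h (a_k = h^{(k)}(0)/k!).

f: a_k = 0, -8, 0, 64/3, 0, -256/15, 0, …
f∘r: x↦r, Dx↦Dx/r' in L_f ⇒ L₀.
Differentiate: ansatz ord ≤ ord L₀ ⇒ L.
L = (28 + 128·x + 384·x^2 + 512·x^3 + 256·x^4) + (-6 - 12·x)·Dx + (1 + 4·x + 4·x^2)·Dx^2  (order 2).
h: a_k = -8, -16, 64, 256, 704/3, -384, -51712/45, …
ICs: h(0) = -8, h′(0) = -16.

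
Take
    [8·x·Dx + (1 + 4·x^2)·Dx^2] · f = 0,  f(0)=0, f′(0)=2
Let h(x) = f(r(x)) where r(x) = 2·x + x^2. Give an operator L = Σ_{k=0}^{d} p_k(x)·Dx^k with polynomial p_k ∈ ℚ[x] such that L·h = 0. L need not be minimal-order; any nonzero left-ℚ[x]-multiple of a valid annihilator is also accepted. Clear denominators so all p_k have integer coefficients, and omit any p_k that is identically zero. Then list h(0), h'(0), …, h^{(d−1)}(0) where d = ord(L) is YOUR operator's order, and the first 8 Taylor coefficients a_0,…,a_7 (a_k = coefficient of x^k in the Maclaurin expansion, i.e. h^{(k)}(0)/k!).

L = (-1 + 32·x + 64·x^2 + 48·x^3 + 12·x^4)·Dx + (1 + x + 16·x^2 + 32·x^3 + 20·x^4 + 4·x^5)·Dx^2  (order 2).
h: a_k = 0, 4, 2, -64/3, -32, 944/5, 1528/3, -12800/7, …
ICs: h(0) = 0, h′(0) = 4.

f: a_k = 0, 2, 0, -8/3, 0, 32/5, 0, -128/7, …
L₀ from L_f via x↦r, Dx↦r'^{-1}Dx.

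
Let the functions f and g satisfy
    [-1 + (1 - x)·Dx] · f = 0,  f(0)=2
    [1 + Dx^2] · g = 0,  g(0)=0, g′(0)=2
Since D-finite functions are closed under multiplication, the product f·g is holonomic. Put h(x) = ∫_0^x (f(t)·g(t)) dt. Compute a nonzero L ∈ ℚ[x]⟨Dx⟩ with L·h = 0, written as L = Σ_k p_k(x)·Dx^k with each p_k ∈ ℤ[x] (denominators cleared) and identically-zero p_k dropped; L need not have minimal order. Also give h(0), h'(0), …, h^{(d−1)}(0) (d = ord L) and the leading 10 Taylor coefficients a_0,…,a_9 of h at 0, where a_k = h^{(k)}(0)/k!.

f: a_k = 2, 2, 2, 2, 2, 2, 2, 2, 2, 2, …
g: a_k = 0, 2, 0, -1/3, 0, 1/60, 0, -1/2520, 0, 1/181440, …
L₀ := L_f ⊗_s L_g (sym. prod.), ord ≤ 2.
Integrate: L := L₀·Dx.
L = (-1 + x)·Dx + 2·Dx^2 + (-1 + x)·Dx^3  (order 3).
h: a_k = 0, 0, 2, 4/3, 5/6, 2/3, 101/180, 101/210, 4241/10080, 4241/11340, …
ICs: h(0) = 0, h′(0) = 0, h′′(0) = 4.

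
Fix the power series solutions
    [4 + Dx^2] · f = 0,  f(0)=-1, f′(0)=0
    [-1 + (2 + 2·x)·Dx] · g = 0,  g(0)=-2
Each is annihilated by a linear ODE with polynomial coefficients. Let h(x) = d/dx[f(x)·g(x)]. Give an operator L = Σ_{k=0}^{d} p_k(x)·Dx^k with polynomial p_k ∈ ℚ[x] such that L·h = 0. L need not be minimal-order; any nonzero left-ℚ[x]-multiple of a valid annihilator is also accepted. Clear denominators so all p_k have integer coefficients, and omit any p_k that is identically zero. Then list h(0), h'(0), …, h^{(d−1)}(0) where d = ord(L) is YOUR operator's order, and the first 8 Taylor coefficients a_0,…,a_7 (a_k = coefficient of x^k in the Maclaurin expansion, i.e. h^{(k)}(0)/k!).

L = (413 + 1344·x + 1696·x^2 + 1024·x^3 + 256·x^4) + (-52 - 180·x - 192·x^2 - 64·x^3)·Dx + (76 + 280·x + 396·x^2 + 256·x^3 + 64·x^4)·Dx^2  (order 2).
h: a_k = 1, -17/2, -45/8, 337/48, 905/384, -5281/3840, -26677/46080, 199649/645120, …
ICs: h(0) = 1, h′(0) = -17/2.

f: a_k = -1, 0, 2, 0, -2/3, 0, 4/45, 0, …
g: a_k = -2, -1, 1/4, -1/8, 5/64, -7/128, 21/512, -33/1024, …
Sym-product of L_f,L_g gives L₀ (≤ ord 2).
Derive L from L₀ (diff closure).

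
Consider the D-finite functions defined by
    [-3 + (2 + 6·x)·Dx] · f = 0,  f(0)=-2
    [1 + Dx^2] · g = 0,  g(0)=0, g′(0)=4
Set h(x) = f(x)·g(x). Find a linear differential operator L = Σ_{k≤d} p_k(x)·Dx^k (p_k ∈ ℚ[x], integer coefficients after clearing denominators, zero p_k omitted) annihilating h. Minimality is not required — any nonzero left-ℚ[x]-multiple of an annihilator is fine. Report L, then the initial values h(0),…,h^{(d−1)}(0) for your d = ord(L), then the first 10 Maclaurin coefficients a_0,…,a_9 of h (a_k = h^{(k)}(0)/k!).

L = (31 + 24·x + 36·x^2) + (-12 - 36·x)·Dx + (4 + 24·x + 36·x^2)·Dx^2  (order 2).
h: a_k = 0, -8, -12, 31/3, -23/2, 5699/240, -8161/160, 4655323/40320, -1468555/5376, 7750542983/11612160, …
ICs: h(0) = 0, h′(0) = -8.

f: a_k = -2, -3, 9/4, -27/8, 405/64, -1701/128, 15309/512, -72171/1024, 2814669/16384, -14073345/32768, …
g: a_k = 0, 4, 0, -2/3, 0, 1/30, 0, -1/1260, 0, 1/90720, …
Product ⇒ symmetric product L₀, ord ≤ 2.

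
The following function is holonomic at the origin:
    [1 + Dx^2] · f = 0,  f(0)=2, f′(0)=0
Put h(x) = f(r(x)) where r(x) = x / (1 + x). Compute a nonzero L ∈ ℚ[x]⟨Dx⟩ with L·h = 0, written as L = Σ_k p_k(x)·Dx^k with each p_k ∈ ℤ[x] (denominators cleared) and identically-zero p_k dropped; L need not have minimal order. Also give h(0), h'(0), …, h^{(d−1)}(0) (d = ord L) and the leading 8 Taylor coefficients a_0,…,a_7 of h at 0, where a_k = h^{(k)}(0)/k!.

L = 1 + (2 + 6·x + 6·x^2 + 2·x^3)·Dx + (1 + 4·x + 6·x^2 + 4·x^3 + x^4)·Dx^2  (order 2).
h: a_k = 2, 0, -1, 2, -35/12, 11/3, -1501/360, 87/20, …
ICs: h(0) = 2, h′(0) = 0.

f: a_k = 2, 0, -1, 0, 1/12, 0, -1/360, 0, …
Substitute x→r, Dx→(1/r')Dx; clear ⇒ L₀.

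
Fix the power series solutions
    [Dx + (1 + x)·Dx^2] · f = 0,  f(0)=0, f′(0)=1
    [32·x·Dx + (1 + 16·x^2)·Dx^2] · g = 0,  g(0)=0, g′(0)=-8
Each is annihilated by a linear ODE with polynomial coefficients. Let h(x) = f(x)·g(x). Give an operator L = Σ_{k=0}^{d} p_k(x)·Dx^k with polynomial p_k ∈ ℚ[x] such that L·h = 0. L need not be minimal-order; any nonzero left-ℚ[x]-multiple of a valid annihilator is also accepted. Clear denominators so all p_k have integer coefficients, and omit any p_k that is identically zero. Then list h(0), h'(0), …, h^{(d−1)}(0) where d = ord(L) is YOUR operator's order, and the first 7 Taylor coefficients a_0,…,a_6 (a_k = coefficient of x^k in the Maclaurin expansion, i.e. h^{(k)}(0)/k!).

f: a_k = 0, 1, -1/2, 1/3, -1/4, 1/5, -1/6, …
g: a_k = 0, -8, 0, 128/3, 0, -2048/5, 0, …
f·g: L₀ = L_f ⊗_s L_g, ord ≤ 2·2.
L = (4224 + 8384·x + 204800·x^2 + 531456·x^3 + 491520·x^4 + 212992·x^5 + 262144·x^7)·Dx + (4098 + 28864·x + 258368·x^2 + 1045504·x^3 + 1798144·x^4 + 1523712·x^5 + 573440·x^6 + 786432·x^7 + 917504·x^8)·Dx^2 + (132 + 8644·x + 37632·x^2 + 196032·x^3 + 614400·x^4 + 955392·x^5 + 786432·x^6 + 540672·x^7 + 786432·x^8 + 524288·x^9)·Dx^3 + (65 + 258·x + 2497·x^2 + 8576·x^3 + 30336·x^4 + 76800·x^5 + 118272·x^6 + 98304·x^7 + 98304·x^8 + 131072·x^9 + 65536·x^10)·Dx^4  (order 4).
h: a_k = 0, 0, -8, 4, 40, -58/3, -17864/45, …
ICs: h(0) = 0, h′(0) = 0, h′′(0) = -16, h′′′(0) = 24.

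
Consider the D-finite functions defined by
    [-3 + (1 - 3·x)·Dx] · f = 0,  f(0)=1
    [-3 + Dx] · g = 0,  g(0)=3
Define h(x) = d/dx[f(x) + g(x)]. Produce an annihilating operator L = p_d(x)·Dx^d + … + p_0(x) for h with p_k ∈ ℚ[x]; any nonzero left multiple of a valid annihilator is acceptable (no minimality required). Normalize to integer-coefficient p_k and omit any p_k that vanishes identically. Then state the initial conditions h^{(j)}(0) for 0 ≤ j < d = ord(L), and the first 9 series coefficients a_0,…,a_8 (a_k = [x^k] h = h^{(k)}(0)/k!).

f: a_k = 1, 3, 9, 27, 81, 243, 729, 2187, 6561, …
g: a_k = 3, 9, 27/2, 27/2, 81/8, 243/40, 243/80, 729/560, 2187/4480, …
Weyl lclm of L_f,L_g ⇒ L₀ (ord ≤ 2).
Derive L from L₀ (diff closure).
L = (36 + 54·x) + (-15 - 18·x + 27·x^2)·Dx + (1 - 9·x^2)·Dx^2  (order 2).
h: a_k = 12, 45, 243/2, 729/2, 9963/8, 175689/40, 1225449/80, 29395467/560, 793625121/4480, …
ICs: h(0) = 12, h′(0) = 45.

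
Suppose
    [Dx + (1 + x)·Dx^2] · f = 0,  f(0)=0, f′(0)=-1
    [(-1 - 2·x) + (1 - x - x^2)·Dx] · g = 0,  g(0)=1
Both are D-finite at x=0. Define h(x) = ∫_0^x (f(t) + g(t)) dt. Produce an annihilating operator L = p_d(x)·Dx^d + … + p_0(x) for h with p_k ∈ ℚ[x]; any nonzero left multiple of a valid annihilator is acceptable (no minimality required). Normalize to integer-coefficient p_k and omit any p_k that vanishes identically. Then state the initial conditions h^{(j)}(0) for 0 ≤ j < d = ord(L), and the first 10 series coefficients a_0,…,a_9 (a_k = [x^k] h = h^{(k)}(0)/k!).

L = (-26 - 70·x - 76·x^2 - 36·x^3 - 12·x^4)·Dx^2 + (-16 - 84·x - 160·x^2 - 144·x^3 - 74·x^4 - 20·x^5)·Dx^3 + (5 + 11·x - x^2 - 23·x^3 - 29·x^4 - 17·x^5 - 4·x^6)·Dx^4  (order 4).
h: a_k = 0, 1, 0, 5/6, 2/3, 21/20, 13/10, 79/42, 73/28, 91/24, …
ICs: h(0) = 0, h′(0) = 1, h′′(0) = 0, h′′′(0) = 5.

f: a_k = 0, -1, 1/2, -1/3, 1/4, -1/5, 1/6, -1/7, 1/8, -1/9, …
g: a_k = 1, 1, 2, 3, 5, 8, 13, 21, 34, 55, …
L₀ := lclm(L_f,L_g); ord L₀ ≤ 2+1.
h=∫h₀ ⇒ L = L₀·Dx.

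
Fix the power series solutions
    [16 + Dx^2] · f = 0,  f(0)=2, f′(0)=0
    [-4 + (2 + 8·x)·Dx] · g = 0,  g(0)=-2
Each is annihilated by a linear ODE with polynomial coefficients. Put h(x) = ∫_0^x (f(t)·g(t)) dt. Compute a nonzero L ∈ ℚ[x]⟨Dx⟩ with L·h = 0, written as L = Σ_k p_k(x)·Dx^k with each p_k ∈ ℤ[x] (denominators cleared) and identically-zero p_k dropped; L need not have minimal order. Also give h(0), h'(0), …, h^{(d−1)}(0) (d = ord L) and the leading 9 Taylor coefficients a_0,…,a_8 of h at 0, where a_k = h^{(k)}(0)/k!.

f: a_k = 2, 0, -16, 0, 64/3, 0, -512/45, 0, 1024/315, …
g: a_k = -2, -4, 4, -8, 20, -56, 168, -528, 1716, …
Product ⇒ symmetric product L₀, ord ≤ 2.
h=∫h₀ ⇒ L = L₀·Dx.
L = (28 + 128·x + 256·x^2)·Dx + (-4 - 16·x)·Dx^2 + (1 + 8·x + 16·x^2)·Dx^3  (order 3).
h: a_k = 0, -4, -4, 40/3, 12, -40/3, -104/9, 5584/315, -1604/45, …
ICs: h(0) = 0, h′(0) = -4, h′′(0) = -8.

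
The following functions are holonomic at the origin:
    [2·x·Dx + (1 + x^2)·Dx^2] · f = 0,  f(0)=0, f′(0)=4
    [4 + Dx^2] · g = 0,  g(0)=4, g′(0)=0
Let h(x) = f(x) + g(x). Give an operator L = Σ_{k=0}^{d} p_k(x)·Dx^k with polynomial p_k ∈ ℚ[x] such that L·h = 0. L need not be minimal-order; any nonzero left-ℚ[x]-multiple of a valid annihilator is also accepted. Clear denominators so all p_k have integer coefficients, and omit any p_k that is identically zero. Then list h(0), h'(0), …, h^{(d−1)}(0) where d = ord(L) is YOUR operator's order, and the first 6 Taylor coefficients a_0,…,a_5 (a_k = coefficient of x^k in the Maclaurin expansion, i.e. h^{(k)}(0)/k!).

f: a_k = 0, 4, 0, -4/3, 0, 4/5, …
g: a_k = 4, 0, -8, 0, 8/3, 0, …
Weyl lclm of L_f,L_g ⇒ L₀ (ord ≤ 4).
L = (-32·x + 80·x^3 + 16·x^5)·Dx + (4 + 32·x^2 + 36·x^4 + 8·x^6)·Dx^2 + (-8·x + 20·x^3 + 4·x^5)·Dx^3 + (1 + 8·x^2 + 9·x^4 + 2·x^6)·Dx^4  (order 4).
h: a_k = 4, 4, -8, -4/3, 8/3, 4/5, …
ICs: h(0) = 4, h′(0) = 4, h′′(0) = -16, h′′′(0) = -8.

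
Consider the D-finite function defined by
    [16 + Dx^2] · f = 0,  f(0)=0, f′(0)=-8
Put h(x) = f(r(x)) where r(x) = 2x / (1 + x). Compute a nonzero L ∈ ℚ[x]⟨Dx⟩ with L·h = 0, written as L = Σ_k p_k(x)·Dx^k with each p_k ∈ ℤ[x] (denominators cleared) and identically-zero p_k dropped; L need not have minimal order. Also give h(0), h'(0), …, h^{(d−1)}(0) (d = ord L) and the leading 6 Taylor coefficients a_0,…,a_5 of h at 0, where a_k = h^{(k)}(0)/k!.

f: a_k = 0, -8, 0, 64/3, 0, -256/15, …
h₀=f(r): pull back L_f along r ⇒ L₀.
L = 64 + (2 + 6·x + 6·x^2 + 2·x^3)·Dx + (1 + 4·x + 6·x^2 + 4·x^3 + x^4)·Dx^2  (order 2).
h: a_k = 0, -16, 16, 464/3, -496, 6928/15, …
ICs: h(0) = 0, h′(0) = -16.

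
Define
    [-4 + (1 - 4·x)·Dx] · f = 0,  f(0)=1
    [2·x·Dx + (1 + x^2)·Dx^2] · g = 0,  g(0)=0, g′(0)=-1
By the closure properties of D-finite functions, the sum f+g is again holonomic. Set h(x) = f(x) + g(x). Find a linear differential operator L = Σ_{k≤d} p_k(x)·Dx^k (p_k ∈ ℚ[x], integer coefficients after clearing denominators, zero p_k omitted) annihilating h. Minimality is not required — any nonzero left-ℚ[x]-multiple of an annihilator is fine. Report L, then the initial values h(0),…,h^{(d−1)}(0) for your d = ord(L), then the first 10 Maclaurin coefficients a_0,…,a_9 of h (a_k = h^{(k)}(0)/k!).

L = (-8 + 128·x + 24·x^2)·Dx + (49 - 8·x + 109·x^2 + 24·x^3)·Dx^2 + (-4 + 15·x + 15·x^3 + 4·x^4)·Dx^3  (order 3).
h: a_k = 1, 3, 16, 193/3, 256, 5119/5, 4096, 114689/7, 65536, 2359295/9, …
ICs: h(0) = 1, h′(0) = 3, h′′(0) = 32.

f: a_k = 1, 4, 16, 64, 256, 1024, 4096, 16384, 65536, 262144, …
g: a_k = 0, -1, 0, 1/3, 0, -1/5, 0, 1/7, 0, -1/9, …
Sum ⇒ L₀ = lclm(L_f,L_g) in ℚ(x)⟨Dx⟩.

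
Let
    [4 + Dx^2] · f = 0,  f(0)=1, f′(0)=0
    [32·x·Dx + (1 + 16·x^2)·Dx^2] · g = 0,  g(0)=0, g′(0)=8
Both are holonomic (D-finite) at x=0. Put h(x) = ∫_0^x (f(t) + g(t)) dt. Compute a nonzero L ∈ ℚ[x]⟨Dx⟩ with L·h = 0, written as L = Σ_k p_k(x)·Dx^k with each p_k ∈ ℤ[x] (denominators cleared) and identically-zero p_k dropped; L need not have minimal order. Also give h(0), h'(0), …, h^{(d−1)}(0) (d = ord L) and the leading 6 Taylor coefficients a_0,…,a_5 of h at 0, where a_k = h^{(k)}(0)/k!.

L = (-6016·x + 102400·x^3 + 32768·x^5)·Dx^2 + (-28 + 1216·x^2 + 27648·x^4 + 16384·x^6)·Dx^3 + (-1504·x + 25600·x^3 + 8192·x^5)·Dx^4 + (-7 + 304·x^2 + 6912·x^4 + 4096·x^6)·Dx^5  (order 5).
h: a_k = 0, 1, 4, -2/3, -32/3, 2/15, …
ICs: h(0) = 0, h′(0) = 1, h′′(0) = 8, h′′′(0) = -4, h′′′′(0) = -256.

f: a_k = 1, 0, -2, 0, 2/3, 0, …
g: a_k = 0, 8, 0, -128/3, 0, 2048/5, …
L₀ := lclm(L_f,L_g); ord L₀ ≤ 2+2.
∫: right-multiply L₀ by Dx.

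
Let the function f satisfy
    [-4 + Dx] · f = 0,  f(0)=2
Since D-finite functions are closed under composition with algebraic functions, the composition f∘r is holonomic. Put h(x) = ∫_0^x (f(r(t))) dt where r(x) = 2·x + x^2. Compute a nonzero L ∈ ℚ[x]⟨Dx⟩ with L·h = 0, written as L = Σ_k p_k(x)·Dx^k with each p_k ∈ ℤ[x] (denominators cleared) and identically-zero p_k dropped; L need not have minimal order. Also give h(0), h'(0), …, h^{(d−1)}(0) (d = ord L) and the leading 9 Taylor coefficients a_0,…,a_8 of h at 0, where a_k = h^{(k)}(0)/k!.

L = (-8 - 8·x)·Dx + Dx^2  (order 2).
h: a_k = 0, 2, 8, 24, 176/3, 368/3, 3392/15, 118208/315, 179264/315, …
ICs: h(0) = 0, h′(0) = 2.

f: a_k = 2, 8, 16, 64/3, 64/3, 256/15, 512/45, 2048/315, 1024/315, …
f∘r: x↦r, Dx↦Dx/r' in L_f ⇒ L₀.
∫: right-multiply L₀ by Dx.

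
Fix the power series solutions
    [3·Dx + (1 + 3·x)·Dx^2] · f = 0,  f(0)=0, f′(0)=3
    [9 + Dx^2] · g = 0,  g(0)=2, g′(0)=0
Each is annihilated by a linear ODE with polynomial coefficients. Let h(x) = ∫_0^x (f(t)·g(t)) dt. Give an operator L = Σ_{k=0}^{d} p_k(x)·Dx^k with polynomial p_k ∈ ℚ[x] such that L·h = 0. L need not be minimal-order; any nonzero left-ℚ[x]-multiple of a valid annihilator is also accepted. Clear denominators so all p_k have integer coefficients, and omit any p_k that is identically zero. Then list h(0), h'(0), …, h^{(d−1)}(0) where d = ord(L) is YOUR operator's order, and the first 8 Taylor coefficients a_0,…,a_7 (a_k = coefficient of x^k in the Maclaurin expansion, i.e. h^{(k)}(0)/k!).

f: a_k = 0, 3, -9/2, 9, -81/4, 243/5, -243/2, 2187/7, …
g: a_k = 2, 0, -9, 0, 27/4, 0, -81/40, 0, …
Product ⇒ symmetric product L₀, ord ≤ 4.
h=∫₀ˣh₀: take L = L₀·Dx.
L = (-81 + 486·x + 4617·x^2 + 11664·x^3 + 8748·x^4)·Dx + (36 + 540·x + 1944·x^2 + 1944·x^3)·Dx^2 + (180·x + 1134·x^2 + 2592·x^3 + 1944·x^4)·Dx^3 + (4 + 60·x + 216·x^2 + 216·x^3)·Dx^4 + (1 + 14·x + 69·x^2 + 144·x^3 + 108·x^4)·Dx^5  (order 5).
h: a_k = 0, 0, 3, -3, -9/4, 0, 243/40, -729/56, …
ICs: h(0) = 0, h′(0) = 0, h′′(0) = 6, h′′′(0) = -18, h′′′′(0) = -54.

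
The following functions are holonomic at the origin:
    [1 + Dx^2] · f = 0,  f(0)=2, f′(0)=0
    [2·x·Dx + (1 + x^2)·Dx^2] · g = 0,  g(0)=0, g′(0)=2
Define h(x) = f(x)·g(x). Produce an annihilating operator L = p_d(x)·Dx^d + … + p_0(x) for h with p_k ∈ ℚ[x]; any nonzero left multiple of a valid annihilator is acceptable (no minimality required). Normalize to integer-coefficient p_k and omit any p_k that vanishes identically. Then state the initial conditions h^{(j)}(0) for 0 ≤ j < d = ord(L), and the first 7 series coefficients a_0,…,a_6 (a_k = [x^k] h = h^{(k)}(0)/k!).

L = (10 + 26·x^2 + 11·x^4 + 4·x^6 + x^8) + (12·x + 20·x^3 + 12·x^5 + 4·x^7)·Dx + (12 + 32·x^2 + 18·x^4 + 8·x^6 + 2·x^8)·Dx^2 + (12·x + 20·x^3 + 12·x^5 + 4·x^7)·Dx^3 + (2 + 6·x^2 + 7·x^4 + 4·x^6 + x^8)·Dx^4  (order 4).
h: a_k = 0, 4, 0, -10/3, 0, 49/30, 0, …
ICs: h(0) = 0, h′(0) = 4, h′′(0) = 0, h′′′(0) = -20.

f: a_k = 2, 0, -1, 0, 1/12, 0, -1/360, …
g: a_k = 0, 2, 0, -2/3, 0, 2/5, 0, …
Sym-product of L_f,L_g gives L₀ (≤ ord 4).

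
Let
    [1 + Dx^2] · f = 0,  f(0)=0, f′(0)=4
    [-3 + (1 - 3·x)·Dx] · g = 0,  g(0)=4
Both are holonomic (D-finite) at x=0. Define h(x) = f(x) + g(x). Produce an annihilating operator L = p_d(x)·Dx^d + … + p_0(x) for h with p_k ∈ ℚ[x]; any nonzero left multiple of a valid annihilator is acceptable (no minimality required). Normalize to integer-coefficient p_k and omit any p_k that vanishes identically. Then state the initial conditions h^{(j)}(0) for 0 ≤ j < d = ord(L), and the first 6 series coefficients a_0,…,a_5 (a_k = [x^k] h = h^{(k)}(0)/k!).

L = (-165 + 18·x - 27·x^2) + (19 - 63·x + 27·x^2 - 27·x^3)·Dx + (-165 + 18·x - 27·x^2)·Dx^2 + (19 - 63·x + 27·x^2 - 27·x^3)·Dx^3  (order 3).
h: a_k = 4, 16, 36, 322/3, 324, 29161/30, …
ICs: h(0) = 4, h′(0) = 16, h′′(0) = 72.

f: a_k = 0, 4, 0, -2/3, 0, 1/30, …
g: a_k = 4, 12, 36, 108, 324, 972, …
L₀ := lclm(L_f,L_g); ord L₀ ≤ 2+1.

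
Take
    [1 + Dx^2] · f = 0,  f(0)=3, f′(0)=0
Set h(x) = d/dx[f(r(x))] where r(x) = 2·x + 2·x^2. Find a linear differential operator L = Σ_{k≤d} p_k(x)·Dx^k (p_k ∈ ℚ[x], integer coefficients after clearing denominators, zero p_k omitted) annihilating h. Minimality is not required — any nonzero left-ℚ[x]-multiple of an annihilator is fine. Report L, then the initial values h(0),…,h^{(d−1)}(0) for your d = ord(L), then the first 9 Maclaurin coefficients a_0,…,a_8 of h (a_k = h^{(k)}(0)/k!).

f: a_k = 3, 0, -3/2, 0, 1/8, 0, -1/240, 0, 1/13440, …
Change of var in L_f (x↦r) gives L₀.
Differentiate: ansatz ord ≤ ord L₀ ⇒ L.
L = (16 + 32·x + 96·x^2 + 128·x^3 + 64·x^4) + (-6 - 12·x)·Dx + (1 + 4·x + 4·x^2)·Dx^2  (order 2).
h: a_k = 0, -12, -36, -16, 40, 352/5, 224/5, -1664/105, -1632/35, …
ICs: h(0) = 0, h′(0) = -12.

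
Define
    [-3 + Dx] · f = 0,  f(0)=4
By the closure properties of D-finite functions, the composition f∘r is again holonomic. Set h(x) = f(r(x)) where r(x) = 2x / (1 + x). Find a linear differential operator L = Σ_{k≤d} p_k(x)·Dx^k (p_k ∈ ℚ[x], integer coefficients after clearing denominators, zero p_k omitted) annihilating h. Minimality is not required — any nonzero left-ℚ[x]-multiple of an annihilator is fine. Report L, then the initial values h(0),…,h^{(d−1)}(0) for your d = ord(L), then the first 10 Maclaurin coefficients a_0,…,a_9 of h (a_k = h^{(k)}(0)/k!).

L = -6 + (1 + 2·x + x^2)·Dx  (order 1).
h: a_k = 4, 24, 48, 24, -24, -24/5, 96/5, -456/35, -48/35, 408/35, …
ICs: h(0) = 4.

f: a_k = 4, 12, 18, 18, 27/2, 81/10, 81/20, 243/140, 729/1120, 243/1120, …
f∘r: x↦r, Dx↦Dx/r' in L_f ⇒ L₀.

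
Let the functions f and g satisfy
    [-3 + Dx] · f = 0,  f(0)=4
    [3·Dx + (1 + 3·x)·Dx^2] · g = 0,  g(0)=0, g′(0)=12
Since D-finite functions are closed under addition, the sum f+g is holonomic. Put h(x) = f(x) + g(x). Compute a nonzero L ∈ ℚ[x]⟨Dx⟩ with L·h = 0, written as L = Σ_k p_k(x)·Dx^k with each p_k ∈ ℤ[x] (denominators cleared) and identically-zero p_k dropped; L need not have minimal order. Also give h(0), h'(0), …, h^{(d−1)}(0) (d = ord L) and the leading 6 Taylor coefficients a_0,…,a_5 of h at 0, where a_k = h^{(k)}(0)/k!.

L = (-27 - 27·x)·Dx + (3 - 18·x - 27·x^2)·Dx^2 + (2 + 9·x + 9·x^2)·Dx^3  (order 3).
h: a_k = 4, 24, 0, 54, -135/2, 405/2, …
ICs: h(0) = 4, h′(0) = 24, h′′(0) = 0.

f: a_k = 4, 12, 18, 18, 27/2, 81/10, …
g: a_k = 0, 12, -18, 36, -81, 972/5, …
h₀=f+g: left-lcm gives L₀, ord ≤ 3.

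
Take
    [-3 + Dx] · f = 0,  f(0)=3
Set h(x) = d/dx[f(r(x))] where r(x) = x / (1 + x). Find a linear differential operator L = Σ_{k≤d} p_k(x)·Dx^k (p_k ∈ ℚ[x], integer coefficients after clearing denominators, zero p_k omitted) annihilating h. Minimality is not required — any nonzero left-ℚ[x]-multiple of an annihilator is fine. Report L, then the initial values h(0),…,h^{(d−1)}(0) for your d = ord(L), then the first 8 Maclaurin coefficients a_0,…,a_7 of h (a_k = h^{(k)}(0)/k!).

L = (1 - 2·x) + (-1 - 2·x - x^2)·Dx  (order 1).
h: a_k = 9, 9, -27/2, 9/2, 63/8, -621/40, 1233/80, -4869/560, …
ICs: h(0) = 9.

f: a_k = 3, 9, 27/2, 27/2, 81/8, 243/40, 243/80, 729/560, …
L₀ from L_f via x↦r, Dx↦r'^{-1}Dx.
Differentiate: ansatz ord ≤ ord L₀ ⇒ L.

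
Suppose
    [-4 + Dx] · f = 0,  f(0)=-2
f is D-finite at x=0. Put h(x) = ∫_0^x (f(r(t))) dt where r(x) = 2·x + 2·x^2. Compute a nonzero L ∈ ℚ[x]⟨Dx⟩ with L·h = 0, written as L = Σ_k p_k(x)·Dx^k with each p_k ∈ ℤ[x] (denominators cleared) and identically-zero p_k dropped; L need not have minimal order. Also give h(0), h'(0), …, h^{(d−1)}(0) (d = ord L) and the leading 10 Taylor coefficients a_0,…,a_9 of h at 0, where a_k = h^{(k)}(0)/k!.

f: a_k = -2, -8, -16, -64/3, -64/3, -256/15, -512/45, -2048/315, -1024/315, -4096/2835, …
f∘r: x↦r, Dx↦Dx/r' in L_f ⇒ L₀.
∫: right-multiply L₀ by Dx.
L = (-8 - 16·x)·Dx + Dx^2  (order 2).
h: a_k = 0, -2, -8, -80/3, -224/3, -2752/15, -18176/45, -255488/315, -94720/63, -7365632/2835, …
ICs: h(0) = 0, h′(0) = -2.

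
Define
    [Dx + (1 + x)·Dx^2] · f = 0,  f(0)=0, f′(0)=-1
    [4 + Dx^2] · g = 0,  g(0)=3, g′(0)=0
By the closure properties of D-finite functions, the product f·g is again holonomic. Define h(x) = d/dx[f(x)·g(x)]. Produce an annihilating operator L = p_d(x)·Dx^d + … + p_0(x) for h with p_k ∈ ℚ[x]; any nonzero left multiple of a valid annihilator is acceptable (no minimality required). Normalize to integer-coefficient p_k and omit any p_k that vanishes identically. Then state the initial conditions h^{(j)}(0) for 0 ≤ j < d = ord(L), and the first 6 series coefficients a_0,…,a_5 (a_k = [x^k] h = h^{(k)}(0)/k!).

L = (-56 + 896·x + 4416·x^2 + 8064·x^3 + 7136·x^4 + 3072·x^5 + 512·x^6) + (72 + 776·x + 2080·x^2 + 2400·x^3 + 1280·x^4 + 256·x^5)·Dx + (70 + 824·x + 2780·x^2 + 4416·x^3 + 3664·x^4 + 1536·x^5 + 256·x^6)·Dx^2 + (18 + 194·x + 520·x^2 + 600·x^3 + 320·x^4 + 64·x^5)·Dx^3 + (21 + 150·x + 419·x^2 + 600·x^3 + 470·x^4 + 192·x^5 + 32·x^6)·Dx^4  (order 4).
h: a_k = -3, 3, 15, -9, -3, 0, …
ICs: h(0) = -3, h′(0) = 3, h′′(0) = 30, h′′′(0) = -54.

f: a_k = 0, -1, 1/2, -1/3, 1/4, -1/5, …
g: a_k = 3, 0, -6, 0, 2, 0, …
Product ⇒ symmetric product L₀, ord ≤ 4.
h₀' ⇒ L via d/dx closure of L₀.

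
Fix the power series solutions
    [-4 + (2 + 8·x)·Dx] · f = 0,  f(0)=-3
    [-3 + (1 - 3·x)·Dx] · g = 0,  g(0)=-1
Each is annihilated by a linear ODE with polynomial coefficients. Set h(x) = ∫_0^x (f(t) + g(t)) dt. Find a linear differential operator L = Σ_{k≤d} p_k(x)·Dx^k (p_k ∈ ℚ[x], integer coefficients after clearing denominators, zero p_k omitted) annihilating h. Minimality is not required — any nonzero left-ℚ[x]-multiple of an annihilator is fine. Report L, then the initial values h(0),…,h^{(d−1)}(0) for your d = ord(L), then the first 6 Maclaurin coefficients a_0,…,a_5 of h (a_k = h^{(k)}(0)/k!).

f: a_k = -3, -6, 6, -12, 30, -84, …
g: a_k = -1, -3, -9, -27, -81, -243, …
Sum ⇒ L₀ = lclm(L_f,L_g) in ℚ(x)⟨Dx⟩.
h=∫₀ˣh₀: take L = L₀·Dx.
L = (48 + 108·x)·Dx + (-22 - 120·x - 324·x^2)·Dx^2 + (1 + 19·x + 6·x^2 - 216·x^3)·Dx^3  (order 3).
h: a_k = 0, -4, -9/2, -1, -39/4, -51/5, …
ICs: h(0) = 0, h′(0) = -4, h′′(0) = -9.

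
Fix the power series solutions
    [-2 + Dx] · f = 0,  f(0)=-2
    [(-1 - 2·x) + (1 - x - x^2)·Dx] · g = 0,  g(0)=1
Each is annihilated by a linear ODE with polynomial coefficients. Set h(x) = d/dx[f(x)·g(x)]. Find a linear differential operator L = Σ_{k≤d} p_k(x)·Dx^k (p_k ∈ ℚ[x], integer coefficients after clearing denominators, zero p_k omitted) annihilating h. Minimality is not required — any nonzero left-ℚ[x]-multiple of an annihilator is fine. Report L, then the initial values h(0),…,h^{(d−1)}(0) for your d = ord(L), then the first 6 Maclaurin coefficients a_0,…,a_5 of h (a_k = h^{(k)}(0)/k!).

L = (12 + 2·x - 10·x^2 + 4·x^4) + (-3 + 3·x + 5·x^2 - 2·x^3 - 2·x^4)·Dx  (order 1).
h: a_k = -6, -24, -62, -136, -276, -8044/15, …
ICs: h(0) = -6.

f: a_k = -2, -4, -4, -8/3, -4/3, -8/15, …
g: a_k = 1, 1, 2, 3, 5, 8, …
h₀=f·g: eliminate ⇒ L₀, order ≤ 1·1.
Differentiate: ansatz ord ≤ ord L₀ ⇒ L.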